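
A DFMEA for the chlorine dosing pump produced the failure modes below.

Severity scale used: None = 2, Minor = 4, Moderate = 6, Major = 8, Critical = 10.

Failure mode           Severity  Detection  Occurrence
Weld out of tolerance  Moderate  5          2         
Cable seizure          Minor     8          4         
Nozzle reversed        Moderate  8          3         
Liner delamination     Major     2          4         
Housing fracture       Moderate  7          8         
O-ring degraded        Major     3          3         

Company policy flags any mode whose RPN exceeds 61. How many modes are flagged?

5

RPN = Severity × Occurrence × Detection:
  Weld out of tolerance: 6 × 2 × 5 = 60
  Cable seizure: 4 × 4 × 8 = 128
  Nozzle reversed: 6 × 3 × 8 = 144
  Liner delamination: 8 × 4 × 2 = 64
  Housing fracture: 6 × 8 × 7 = 336
  O-ring degraded: 8 × 3 × 3 = 72
Modes with RPN > 61: Cable seizure (128), Nozzle reversed (144), Liner delamination (64), Housing fracture (336), O-ring degraded (72) → 5.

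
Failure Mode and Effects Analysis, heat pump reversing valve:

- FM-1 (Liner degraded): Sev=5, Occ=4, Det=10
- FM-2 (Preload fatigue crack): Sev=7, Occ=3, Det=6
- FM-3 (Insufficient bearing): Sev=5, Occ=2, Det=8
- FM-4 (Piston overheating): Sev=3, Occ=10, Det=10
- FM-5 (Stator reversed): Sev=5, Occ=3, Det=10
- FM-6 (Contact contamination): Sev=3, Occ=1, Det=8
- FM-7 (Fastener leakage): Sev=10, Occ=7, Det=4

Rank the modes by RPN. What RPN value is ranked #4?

RPN = Severity × Occurrence × Detection:
  FM-1: 5 × 4 × 10 = 200
  FM-2: 7 × 3 × 6 = 126
  FM-3: 5 × 2 × 8 = 80
  FM-4: 3 × 10 × 10 = 300
  FM-5: 5 × 3 × 10 = 150
  FM-6: 3 × 1 × 8 = 24
  FM-7: 10 × 7 × 4 = 280
Sorted descending: 300, 280, 200, 150, 126, 80, 24.
The fourth-highest RPN is 150 (FM-5).

150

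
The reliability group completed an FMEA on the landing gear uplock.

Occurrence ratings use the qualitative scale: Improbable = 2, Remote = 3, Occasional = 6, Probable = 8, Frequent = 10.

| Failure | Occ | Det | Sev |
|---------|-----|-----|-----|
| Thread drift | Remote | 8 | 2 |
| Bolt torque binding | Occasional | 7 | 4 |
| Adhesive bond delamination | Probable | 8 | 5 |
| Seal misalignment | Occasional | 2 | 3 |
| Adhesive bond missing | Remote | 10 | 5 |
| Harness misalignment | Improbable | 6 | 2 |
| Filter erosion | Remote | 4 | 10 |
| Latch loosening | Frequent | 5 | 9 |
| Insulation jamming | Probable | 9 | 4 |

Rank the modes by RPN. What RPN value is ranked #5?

RPN = Severity × Occurrence × Detection:
  Thread drift: 2 × 3 × 8 = 48
  Bolt torque binding: 4 × 6 × 7 = 168
  Adhesive bond delamination: 5 × 8 × 8 = 320
  Seal misalignment: 3 × 6 × 2 = 36
  Adhesive bond missing: 5 × 3 × 10 = 150
  Harness misalignment: 2 × 2 × 6 = 24
  Filter erosion: 10 × 3 × 4 = 120
  Latch loosening: 9 × 10 × 5 = 450
  Insulation jamming: 4 × 8 × 9 = 288
Sorted descending: 450, 320, 288, 168, 150, 120, 48, 36, 24.
The fifth-highest RPN is 150 (Adhesive bond missing).

150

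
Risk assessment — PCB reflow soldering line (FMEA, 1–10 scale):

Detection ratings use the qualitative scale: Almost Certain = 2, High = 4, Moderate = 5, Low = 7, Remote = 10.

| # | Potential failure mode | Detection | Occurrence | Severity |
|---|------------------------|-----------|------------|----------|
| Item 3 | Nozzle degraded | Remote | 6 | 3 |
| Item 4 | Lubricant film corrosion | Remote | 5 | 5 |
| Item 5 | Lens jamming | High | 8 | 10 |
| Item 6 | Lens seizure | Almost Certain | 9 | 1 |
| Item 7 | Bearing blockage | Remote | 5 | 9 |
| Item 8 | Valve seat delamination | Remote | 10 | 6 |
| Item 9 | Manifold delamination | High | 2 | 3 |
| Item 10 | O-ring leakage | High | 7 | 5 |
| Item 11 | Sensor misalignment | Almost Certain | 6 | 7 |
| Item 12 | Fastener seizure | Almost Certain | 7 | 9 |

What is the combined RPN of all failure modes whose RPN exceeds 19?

2174

RPN = Severity × Occurrence × Detection:
  Item 3: 3 × 6 × 10 = 180
  Item 4: 5 × 5 × 10 = 250
  Item 5: 10 × 8 × 4 = 320
  Item 6: 1 × 9 × 2 = 18
  Item 7: 9 × 5 × 10 = 450
  Item 8: 6 × 10 × 10 = 600
  Item 9: 3 × 2 × 4 = 24
  Item 10: 5 × 7 × 4 = 140
  Item 11: 7 × 6 × 2 = 84
  Item 12: 9 × 7 × 2 = 126
RPN > 19: Item 3 (180), Item 4 (250), Item 5 (320), Item 7 (450), Item 8 (600), Item 9 (24), Item 10 (140), Item 11 (84), Item 12 (126).
Sum: 180 + 250 + 320 + 450 + 600 + 24 + 140 + 84 + 126 = 2174.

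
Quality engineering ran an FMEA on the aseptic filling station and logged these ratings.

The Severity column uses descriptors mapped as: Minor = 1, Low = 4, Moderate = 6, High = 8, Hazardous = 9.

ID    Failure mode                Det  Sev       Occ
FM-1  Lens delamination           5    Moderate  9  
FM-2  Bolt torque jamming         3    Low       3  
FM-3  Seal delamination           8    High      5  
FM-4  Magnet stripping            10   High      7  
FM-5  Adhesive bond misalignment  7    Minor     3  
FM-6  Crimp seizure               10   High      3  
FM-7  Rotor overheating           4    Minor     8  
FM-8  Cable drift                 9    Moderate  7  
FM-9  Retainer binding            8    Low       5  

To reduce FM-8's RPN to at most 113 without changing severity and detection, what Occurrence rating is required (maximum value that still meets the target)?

FM-8: S=6, O=7, D=9 → current RPN = 378.
Fixed product = 54. Need 54 × O ≤ 113, so O ≤ 113/54 = 2.09.
Maximum integer Occurrence rating = 2 (gives RPN 108; O=3 would give 162 > 113).

2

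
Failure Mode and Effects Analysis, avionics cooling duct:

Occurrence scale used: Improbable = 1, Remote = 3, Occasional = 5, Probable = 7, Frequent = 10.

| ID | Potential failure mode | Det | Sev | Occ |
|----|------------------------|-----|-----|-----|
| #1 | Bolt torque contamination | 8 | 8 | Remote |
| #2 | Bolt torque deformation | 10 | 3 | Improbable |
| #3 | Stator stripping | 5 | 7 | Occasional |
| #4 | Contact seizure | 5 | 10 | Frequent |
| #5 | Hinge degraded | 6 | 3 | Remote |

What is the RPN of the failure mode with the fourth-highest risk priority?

54

RPN = Severity × Occurrence × Detection:
  #1: 8 × 3 × 8 = 192
  #2: 3 × 1 × 10 = 30
  #3: 7 × 5 × 5 = 175
  #4: 10 × 10 × 5 = 500
  #5: 3 × 3 × 6 = 54
Sorted descending: 500, 192, 175, 54, 30.
The fourth-highest RPN is 54 (#5).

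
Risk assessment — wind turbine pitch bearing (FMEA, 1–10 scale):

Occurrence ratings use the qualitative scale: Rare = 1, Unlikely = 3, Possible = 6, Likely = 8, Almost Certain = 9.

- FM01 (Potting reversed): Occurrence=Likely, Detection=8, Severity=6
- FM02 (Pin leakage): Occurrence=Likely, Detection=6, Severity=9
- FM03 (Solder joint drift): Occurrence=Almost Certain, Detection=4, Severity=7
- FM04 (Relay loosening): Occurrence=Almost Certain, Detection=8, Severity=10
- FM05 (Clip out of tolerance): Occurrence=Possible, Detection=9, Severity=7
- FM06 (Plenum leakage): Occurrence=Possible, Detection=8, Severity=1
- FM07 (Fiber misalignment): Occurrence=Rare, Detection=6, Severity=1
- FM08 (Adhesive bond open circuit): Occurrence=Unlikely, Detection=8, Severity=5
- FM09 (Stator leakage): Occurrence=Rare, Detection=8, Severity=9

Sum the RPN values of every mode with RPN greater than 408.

1152

RPN = Severity × Occurrence × Detection:
  FM01: 6 × 8 × 8 = 384
  FM02: 9 × 8 × 6 = 432
  FM03: 7 × 9 × 4 = 252
  FM04: 10 × 9 × 8 = 720
  FM05: 7 × 6 × 9 = 378
  FM06: 1 × 6 × 8 = 48
  FM07: 1 × 1 × 6 = 6
  FM08: 5 × 3 × 8 = 120
  FM09: 9 × 1 × 8 = 72
RPN > 408: FM02 (432), FM04 (720).
Sum: 432 + 720 = 1152.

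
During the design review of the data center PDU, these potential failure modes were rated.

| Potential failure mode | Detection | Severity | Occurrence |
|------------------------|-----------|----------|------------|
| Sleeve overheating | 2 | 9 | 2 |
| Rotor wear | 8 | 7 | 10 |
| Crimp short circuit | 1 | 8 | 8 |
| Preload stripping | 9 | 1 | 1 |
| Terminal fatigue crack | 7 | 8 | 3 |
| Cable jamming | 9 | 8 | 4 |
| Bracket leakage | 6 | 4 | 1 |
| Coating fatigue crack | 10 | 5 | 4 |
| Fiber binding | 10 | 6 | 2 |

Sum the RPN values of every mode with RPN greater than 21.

1460

RPN = Severity × Occurrence × Detection:
  Sleeve overheating: 9 × 2 × 2 = 36
  Rotor wear: 7 × 10 × 8 = 560
  Crimp short circuit: 8 × 8 × 1 = 64
  Preload stripping: 1 × 1 × 9 = 9
  Terminal fatigue crack: 8 × 3 × 7 = 168
  Cable jamming: 8 × 4 × 9 = 288
  Bracket leakage: 4 × 1 × 6 = 24
  Coating fatigue crack: 5 × 4 × 10 = 200
  Fiber binding: 6 × 2 × 10 = 120
RPN > 21: Sleeve overheating (36), Rotor wear (560), Crimp short circuit (64), Terminal fatigue crack (168), Cable jamming (288), Bracket leakage (24), Coating fatigue crack (200), Fiber binding (120).
Sum: 36 + 560 + 64 + 168 + 288 + 24 + 200 + 120 = 1460.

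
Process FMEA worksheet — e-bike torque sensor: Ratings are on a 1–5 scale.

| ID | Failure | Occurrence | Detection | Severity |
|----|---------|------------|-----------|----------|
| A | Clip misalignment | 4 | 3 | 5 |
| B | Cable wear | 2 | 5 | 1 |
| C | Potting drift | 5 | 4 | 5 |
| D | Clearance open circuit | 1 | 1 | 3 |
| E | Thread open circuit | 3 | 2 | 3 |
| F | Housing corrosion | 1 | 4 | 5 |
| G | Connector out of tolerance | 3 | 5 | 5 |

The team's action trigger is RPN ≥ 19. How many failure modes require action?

4

RPN = Severity × Occurrence × Detection:
  A: 5 × 4 × 3 = 60
  B: 1 × 2 × 5 = 10
  C: 5 × 5 × 4 = 100
  D: 3 × 1 × 1 = 3
  E: 3 × 3 × 2 = 18
  F: 5 × 1 × 4 = 20
  G: 5 × 3 × 5 = 75
Modes with RPN ≥ 19: A (60), C (100), F (20), G (75) → 4.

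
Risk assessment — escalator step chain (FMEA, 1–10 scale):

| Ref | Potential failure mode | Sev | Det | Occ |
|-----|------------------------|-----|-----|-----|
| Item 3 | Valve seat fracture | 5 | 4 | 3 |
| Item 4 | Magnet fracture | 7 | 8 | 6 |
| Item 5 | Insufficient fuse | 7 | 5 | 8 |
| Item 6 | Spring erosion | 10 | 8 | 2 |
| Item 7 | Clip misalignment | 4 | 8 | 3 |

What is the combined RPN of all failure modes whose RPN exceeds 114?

RPN = Severity × Occurrence × Detection:
  Item 3: 5 × 3 × 4 = 60
  Item 4: 7 × 6 × 8 = 336
  Item 5: 7 × 8 × 5 = 280
  Item 6: 10 × 2 × 8 = 160
  Item 7: 4 × 3 × 8 = 96
RPN > 114: Item 4 (336), Item 5 (280), Item 6 (160).
Sum: 336 + 280 + 160 = 776.

776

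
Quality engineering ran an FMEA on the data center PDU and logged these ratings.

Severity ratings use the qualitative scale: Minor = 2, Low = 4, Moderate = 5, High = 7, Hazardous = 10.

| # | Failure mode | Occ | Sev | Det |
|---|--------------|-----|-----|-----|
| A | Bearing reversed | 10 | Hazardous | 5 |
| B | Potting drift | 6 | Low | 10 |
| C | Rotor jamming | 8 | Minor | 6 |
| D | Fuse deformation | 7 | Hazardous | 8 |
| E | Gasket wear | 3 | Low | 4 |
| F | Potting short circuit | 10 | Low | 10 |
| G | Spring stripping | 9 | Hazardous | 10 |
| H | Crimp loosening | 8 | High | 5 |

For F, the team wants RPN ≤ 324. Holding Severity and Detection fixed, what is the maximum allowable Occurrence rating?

8

F: S=4, O=10, D=10 → current RPN = 400.
Fixed product = 40. Need 40 × O ≤ 324, so O ≤ 324/40 = 8.10.
Maximum integer Occurrence rating = 8 (gives RPN 320; O=9 would give 360 > 324).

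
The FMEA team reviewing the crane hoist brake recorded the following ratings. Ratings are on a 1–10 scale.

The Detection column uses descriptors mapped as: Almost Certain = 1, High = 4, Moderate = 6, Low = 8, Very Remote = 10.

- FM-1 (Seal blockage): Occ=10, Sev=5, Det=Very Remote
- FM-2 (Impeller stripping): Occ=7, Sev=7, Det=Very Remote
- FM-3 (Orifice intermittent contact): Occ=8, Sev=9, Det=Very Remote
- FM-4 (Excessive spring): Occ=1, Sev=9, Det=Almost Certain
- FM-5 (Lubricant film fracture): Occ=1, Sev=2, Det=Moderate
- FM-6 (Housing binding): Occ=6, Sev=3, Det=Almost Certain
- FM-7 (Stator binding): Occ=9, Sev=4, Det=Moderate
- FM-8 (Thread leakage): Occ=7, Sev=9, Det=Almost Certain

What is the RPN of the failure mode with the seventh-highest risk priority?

RPN = Severity × Occurrence × Detection:
  FM-1: 5 × 10 × 10 = 500
  FM-2: 7 × 7 × 10 = 490
  FM-3: 9 × 8 × 10 = 720
  FM-4: 9 × 1 × 1 = 9
  FM-5: 2 × 1 × 6 = 12
  FM-6: 3 × 6 × 1 = 18
  FM-7: 4 × 9 × 6 = 216
  FM-8: 9 × 7 × 1 = 63
Sorted descending: 720, 500, 490, 216, 63, 18, 12, 9.
The seventh-highest RPN is 12 (FM-5).

12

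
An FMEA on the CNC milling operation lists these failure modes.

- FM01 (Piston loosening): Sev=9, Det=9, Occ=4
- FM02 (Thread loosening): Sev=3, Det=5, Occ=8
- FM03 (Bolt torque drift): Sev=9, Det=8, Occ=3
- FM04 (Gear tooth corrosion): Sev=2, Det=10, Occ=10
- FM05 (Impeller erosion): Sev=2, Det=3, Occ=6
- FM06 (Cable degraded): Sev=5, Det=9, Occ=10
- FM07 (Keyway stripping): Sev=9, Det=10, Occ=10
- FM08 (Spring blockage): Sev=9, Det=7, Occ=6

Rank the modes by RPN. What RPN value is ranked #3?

378

RPN = Severity × Occurrence × Detection:
  FM01: 9 × 4 × 9 = 324
  FM02: 3 × 8 × 5 = 120
  FM03: 9 × 3 × 8 = 216
  FM04: 2 × 10 × 10 = 200
  FM05: 2 × 6 × 3 = 36
  FM06: 5 × 10 × 9 = 450
  FM07: 9 × 10 × 10 = 900
  FM08: 9 × 6 × 7 = 378
Sorted descending: 900, 450, 378, 324, 216, 200, 120, 36.
The third-highest RPN is 378 (FM08).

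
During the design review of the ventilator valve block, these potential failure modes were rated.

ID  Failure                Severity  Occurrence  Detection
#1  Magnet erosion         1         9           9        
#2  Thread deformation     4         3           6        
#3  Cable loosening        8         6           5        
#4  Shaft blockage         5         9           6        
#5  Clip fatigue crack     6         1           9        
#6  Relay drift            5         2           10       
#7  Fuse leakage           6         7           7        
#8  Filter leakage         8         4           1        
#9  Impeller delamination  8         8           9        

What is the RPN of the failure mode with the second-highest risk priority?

RPN = Severity × Occurrence × Detection:
  #1: 1 × 9 × 9 = 81
  #2: 4 × 3 × 6 = 72
  #3: 8 × 6 × 5 = 240
  #4: 5 × 9 × 6 = 270
  #5: 6 × 1 × 9 = 54
  #6: 5 × 2 × 10 = 100
  #7: 6 × 7 × 7 = 294
  #8: 8 × 4 × 1 = 32
  #9: 8 × 8 × 9 = 576
Sorted descending: 576, 294, 270, 240, 100, 81, 72, 54, 32.
The second-highest RPN is 294 (#7).

294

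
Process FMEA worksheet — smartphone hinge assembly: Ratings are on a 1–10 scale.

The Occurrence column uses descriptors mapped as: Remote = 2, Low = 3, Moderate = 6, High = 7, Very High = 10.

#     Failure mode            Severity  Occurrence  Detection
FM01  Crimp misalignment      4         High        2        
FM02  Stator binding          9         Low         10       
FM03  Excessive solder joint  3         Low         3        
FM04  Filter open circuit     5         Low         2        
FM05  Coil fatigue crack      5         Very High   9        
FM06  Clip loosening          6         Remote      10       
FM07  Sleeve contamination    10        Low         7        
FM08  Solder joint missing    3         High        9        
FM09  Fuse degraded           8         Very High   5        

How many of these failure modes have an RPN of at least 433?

RPN = Severity × Occurrence × Detection:
  FM01: 4 × 7 × 2 = 56
  FM02: 9 × 3 × 10 = 270
  FM03: 3 × 3 × 3 = 27
  FM04: 5 × 3 × 2 = 30
  FM05: 5 × 10 × 9 = 450
  FM06: 6 × 2 × 10 = 120
  FM07: 10 × 3 × 7 = 210
  FM08: 3 × 7 × 9 = 189
  FM09: 8 × 10 × 5 = 400
Modes with RPN ≥ 433: FM05 (450) → 1.

1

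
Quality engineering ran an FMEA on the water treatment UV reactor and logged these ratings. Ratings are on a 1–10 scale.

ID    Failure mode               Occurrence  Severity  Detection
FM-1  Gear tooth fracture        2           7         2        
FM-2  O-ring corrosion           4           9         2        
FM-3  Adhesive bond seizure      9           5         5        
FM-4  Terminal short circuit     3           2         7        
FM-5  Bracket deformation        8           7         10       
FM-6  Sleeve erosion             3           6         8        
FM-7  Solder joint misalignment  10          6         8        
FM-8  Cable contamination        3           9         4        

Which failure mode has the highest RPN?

RPN = Severity × Occurrence × Detection:
  FM-1: 7 × 2 × 2 = 28
  FM-2: 9 × 4 × 2 = 72
  FM-3: 5 × 9 × 5 = 225
  FM-4: 2 × 3 × 7 = 42
  FM-5: 7 × 8 × 10 = 560
  FM-6: 6 × 3 × 8 = 144
  FM-7: 6 × 10 × 8 = 480
  FM-8: 9 × 3 × 4 = 108
Highest RPN is 560 → FM-5.

FM-5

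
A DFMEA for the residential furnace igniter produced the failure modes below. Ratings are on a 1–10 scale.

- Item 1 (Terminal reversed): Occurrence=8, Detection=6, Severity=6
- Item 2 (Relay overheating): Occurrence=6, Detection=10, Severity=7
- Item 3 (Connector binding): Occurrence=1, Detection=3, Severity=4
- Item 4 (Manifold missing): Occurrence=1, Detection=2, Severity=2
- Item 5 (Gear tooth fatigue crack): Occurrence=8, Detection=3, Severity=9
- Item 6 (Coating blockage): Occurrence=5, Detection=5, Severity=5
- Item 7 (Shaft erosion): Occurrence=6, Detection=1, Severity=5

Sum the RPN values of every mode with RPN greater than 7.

1091

RPN = Severity × Occurrence × Detection:
  Item 1: 6 × 8 × 6 = 288
  Item 2: 7 × 6 × 10 = 420
  Item 3: 4 × 1 × 3 = 12
  Item 4: 2 × 1 × 2 = 4
  Item 5: 9 × 8 × 3 = 216
  Item 6: 5 × 5 × 5 = 125
  Item 7: 5 × 6 × 1 = 30
RPN > 7: Item 1 (288), Item 2 (420), Item 3 (12), Item 5 (216), Item 6 (125), Item 7 (30).
Sum: 288 + 420 + 12 + 216 + 125 + 30 = 1091.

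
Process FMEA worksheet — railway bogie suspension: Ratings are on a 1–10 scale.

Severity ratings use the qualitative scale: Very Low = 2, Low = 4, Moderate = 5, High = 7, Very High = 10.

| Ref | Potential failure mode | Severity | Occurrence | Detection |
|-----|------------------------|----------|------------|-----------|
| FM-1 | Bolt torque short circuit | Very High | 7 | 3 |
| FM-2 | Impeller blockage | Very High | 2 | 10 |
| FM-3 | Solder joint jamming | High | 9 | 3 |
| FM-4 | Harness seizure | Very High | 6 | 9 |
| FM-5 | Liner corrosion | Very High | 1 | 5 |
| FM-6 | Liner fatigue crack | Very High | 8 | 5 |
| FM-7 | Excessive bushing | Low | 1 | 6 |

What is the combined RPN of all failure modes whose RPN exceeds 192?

RPN = Severity × Occurrence × Detection:
  FM-1: 10 × 7 × 3 = 210
  FM-2: 10 × 2 × 10 = 200
  FM-3: 7 × 9 × 3 = 189
  FM-4: 10 × 6 × 9 = 540
  FM-5: 10 × 1 × 5 = 50
  FM-6: 10 × 8 × 5 = 400
  FM-7: 4 × 1 × 6 = 24
RPN > 192: FM-1 (210), FM-2 (200), FM-4 (540), FM-6 (400).
Sum: 210 + 200 + 540 + 400 = 1350.

1350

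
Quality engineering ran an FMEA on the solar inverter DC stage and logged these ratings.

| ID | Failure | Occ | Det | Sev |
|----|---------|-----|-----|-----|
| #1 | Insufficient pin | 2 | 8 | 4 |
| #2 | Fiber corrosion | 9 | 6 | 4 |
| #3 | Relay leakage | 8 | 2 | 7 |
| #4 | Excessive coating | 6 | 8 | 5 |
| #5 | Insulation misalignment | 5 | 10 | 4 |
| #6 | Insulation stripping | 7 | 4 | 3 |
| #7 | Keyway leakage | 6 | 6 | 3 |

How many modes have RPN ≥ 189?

3

RPN = Severity × Occurrence × Detection:
  #1: 4 × 2 × 8 = 64
  #2: 4 × 9 × 6 = 216
  #3: 7 × 8 × 2 = 112
  #4: 5 × 6 × 8 = 240
  #5: 4 × 5 × 10 = 200
  #6: 3 × 7 × 4 = 84
  #7: 3 × 6 × 6 = 108
Modes with RPN ≥ 189: #2 (216), #4 (240), #5 (200) → 3.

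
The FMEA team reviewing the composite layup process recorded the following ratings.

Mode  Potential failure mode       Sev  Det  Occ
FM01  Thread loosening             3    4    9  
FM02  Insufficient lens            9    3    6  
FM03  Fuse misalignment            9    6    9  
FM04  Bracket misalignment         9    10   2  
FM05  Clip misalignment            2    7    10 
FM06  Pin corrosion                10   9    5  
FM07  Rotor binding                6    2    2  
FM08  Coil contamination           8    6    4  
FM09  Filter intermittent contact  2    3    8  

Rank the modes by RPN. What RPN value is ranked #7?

108

RPN = Severity × Occurrence × Detection:
  FM01: 3 × 9 × 4 = 108
  FM02: 9 × 6 × 3 = 162
  FM03: 9 × 9 × 6 = 486
  FM04: 9 × 2 × 10 = 180
  FM05: 2 × 10 × 7 = 140
  FM06: 10 × 5 × 9 = 450
  FM07: 6 × 2 × 2 = 24
  FM08: 8 × 4 × 6 = 192
  FM09: 2 × 8 × 3 = 48
Sorted descending: 486, 450, 192, 180, 162, 140, 108, 48, 24.
The seventh-highest RPN is 108 (FM01).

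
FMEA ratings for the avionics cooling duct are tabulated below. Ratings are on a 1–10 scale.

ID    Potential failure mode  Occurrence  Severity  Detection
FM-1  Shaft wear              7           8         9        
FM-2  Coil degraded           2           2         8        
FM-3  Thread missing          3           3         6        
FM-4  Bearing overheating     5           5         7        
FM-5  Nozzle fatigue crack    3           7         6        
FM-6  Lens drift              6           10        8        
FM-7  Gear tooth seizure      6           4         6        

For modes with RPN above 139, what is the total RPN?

1303

RPN = Severity × Occurrence × Detection:
  FM-1: 8 × 7 × 9 = 504
  FM-2: 2 × 2 × 8 = 32
  FM-3: 3 × 3 × 6 = 54
  FM-4: 5 × 5 × 7 = 175
  FM-5: 7 × 3 × 6 = 126
  FM-6: 10 × 6 × 8 = 480
  FM-7: 4 × 6 × 6 = 144
RPN > 139: FM-1 (504), FM-4 (175), FM-6 (480), FM-7 (144).
Sum: 504 + 175 + 480 + 144 = 1303.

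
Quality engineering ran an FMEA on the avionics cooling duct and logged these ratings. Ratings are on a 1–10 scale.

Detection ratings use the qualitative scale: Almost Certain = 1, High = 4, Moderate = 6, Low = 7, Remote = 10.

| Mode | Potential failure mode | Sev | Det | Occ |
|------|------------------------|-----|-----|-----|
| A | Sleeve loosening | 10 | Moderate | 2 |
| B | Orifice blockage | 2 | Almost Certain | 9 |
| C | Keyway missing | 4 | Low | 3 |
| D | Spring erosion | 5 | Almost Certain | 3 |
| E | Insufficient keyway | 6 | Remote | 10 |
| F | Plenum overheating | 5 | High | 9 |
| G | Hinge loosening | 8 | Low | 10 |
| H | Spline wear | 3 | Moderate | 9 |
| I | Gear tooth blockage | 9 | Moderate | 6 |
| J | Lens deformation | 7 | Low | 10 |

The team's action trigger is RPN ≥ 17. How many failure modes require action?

RPN = Severity × Occurrence × Detection:
  A: 10 × 2 × 6 = 120
  B: 2 × 9 × 1 = 18
  C: 4 × 3 × 7 = 84
  D: 5 × 3 × 1 = 15
  E: 6 × 10 × 10 = 600
  F: 5 × 9 × 4 = 180
  G: 8 × 10 × 7 = 560
  H: 3 × 9 × 6 = 162
  I: 9 × 6 × 6 = 324
  J: 7 × 10 × 7 = 490
Modes with RPN ≥ 17: A (120), B (18), C (84), E (600), F (180), G (560), H (162), I (324), J (490) → 9.

9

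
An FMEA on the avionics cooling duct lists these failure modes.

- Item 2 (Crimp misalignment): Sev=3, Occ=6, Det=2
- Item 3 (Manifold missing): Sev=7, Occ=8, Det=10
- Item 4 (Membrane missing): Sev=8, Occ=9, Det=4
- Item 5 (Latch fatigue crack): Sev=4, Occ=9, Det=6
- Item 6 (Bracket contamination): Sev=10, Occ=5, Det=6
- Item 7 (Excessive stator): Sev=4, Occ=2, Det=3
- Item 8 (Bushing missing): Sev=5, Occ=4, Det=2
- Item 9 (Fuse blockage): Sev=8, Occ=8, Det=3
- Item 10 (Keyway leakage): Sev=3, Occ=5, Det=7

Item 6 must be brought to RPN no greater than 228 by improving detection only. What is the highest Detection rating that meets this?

Item 6: S=10, O=5, D=6 → current RPN = 300.
Fixed product = 50. Need 50 × D ≤ 228, so D ≤ 228/50 = 4.56.
Maximum integer Detection rating = 4 (gives RPN 200; D=5 would give 250 > 228).

4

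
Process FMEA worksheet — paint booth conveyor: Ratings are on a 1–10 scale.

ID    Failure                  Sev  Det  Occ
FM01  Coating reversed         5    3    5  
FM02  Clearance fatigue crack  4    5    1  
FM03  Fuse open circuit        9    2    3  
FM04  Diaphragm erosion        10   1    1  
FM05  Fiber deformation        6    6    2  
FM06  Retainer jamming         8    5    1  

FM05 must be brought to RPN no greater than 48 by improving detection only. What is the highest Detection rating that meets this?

FM05: S=6, O=2, D=6 → current RPN = 72.
Fixed product = 12. Need 12 × D ≤ 48, so D ≤ 48/12 = 4.00.
Maximum integer Detection rating = 4 (gives RPN 48; D=5 would give 60 > 48).

4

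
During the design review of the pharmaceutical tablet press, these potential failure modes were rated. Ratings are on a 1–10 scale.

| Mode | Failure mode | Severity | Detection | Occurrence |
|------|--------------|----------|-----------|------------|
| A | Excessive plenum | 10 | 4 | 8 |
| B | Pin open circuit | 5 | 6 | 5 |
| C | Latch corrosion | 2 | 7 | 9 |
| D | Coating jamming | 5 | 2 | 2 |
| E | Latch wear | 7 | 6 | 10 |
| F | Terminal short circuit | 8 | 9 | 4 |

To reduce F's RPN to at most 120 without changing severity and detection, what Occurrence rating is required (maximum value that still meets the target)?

1

F: S=8, O=4, D=9 → current RPN = 288.
Fixed product = 72. Need 72 × O ≤ 120, so O ≤ 120/72 = 1.67.
Maximum integer Occurrence rating = 1 (gives RPN 72; O=2 would give 144 > 120).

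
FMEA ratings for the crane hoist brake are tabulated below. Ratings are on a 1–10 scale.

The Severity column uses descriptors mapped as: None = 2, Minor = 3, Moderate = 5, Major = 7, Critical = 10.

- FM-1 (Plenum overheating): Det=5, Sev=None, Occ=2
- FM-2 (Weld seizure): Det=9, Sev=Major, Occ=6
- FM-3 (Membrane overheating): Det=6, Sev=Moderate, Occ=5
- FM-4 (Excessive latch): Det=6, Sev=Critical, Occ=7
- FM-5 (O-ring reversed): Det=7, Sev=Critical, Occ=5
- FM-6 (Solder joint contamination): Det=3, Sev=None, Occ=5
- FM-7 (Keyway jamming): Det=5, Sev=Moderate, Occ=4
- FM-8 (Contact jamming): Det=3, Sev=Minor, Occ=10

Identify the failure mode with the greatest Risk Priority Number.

RPN = Severity × Occurrence × Detection:
  FM-1: 2 × 2 × 5 = 20
  FM-2: 7 × 6 × 9 = 378
  FM-3: 5 × 5 × 6 = 150
  FM-4: 10 × 7 × 6 = 420
  FM-5: 10 × 5 × 7 = 350
  FM-6: 2 × 5 × 3 = 30
  FM-7: 5 × 4 × 5 = 100
  FM-8: 3 × 10 × 3 = 90
Highest RPN is 420 → FM-4.

FM-4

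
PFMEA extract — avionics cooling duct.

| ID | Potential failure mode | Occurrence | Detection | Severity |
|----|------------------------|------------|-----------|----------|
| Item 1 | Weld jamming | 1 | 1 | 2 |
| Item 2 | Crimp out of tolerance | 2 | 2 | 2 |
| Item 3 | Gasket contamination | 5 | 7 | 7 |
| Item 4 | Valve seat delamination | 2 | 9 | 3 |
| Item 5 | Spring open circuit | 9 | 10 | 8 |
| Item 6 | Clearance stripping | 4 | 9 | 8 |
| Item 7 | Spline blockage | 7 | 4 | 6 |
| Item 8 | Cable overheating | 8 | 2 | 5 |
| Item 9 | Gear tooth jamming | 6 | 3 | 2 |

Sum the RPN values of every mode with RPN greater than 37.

RPN = Severity × Occurrence × Detection:
  Item 1: 2 × 1 × 1 = 2
  Item 2: 2 × 2 × 2 = 8
  Item 3: 7 × 5 × 7 = 245
  Item 4: 3 × 2 × 9 = 54
  Item 5: 8 × 9 × 10 = 720
  Item 6: 8 × 4 × 9 = 288
  Item 7: 6 × 7 × 4 = 168
  Item 8: 5 × 8 × 2 = 80
  Item 9: 2 × 6 × 3 = 36
RPN > 37: Item 3 (245), Item 4 (54), Item 5 (720), Item 6 (288), Item 7 (168), Item 8 (80).
Sum: 245 + 54 + 720 + 288 + 168 + 80 = 1555.

1555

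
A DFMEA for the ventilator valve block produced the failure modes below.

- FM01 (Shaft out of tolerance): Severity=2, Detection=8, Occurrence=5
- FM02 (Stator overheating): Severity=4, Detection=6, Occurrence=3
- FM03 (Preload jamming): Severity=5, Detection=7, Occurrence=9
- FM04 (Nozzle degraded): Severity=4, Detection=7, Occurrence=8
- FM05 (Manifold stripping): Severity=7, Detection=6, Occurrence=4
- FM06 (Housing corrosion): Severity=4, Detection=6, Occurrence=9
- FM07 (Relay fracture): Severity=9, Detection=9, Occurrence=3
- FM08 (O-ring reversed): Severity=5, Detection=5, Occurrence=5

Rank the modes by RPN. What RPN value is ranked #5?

RPN = Severity × Occurrence × Detection:
  FM01: 2 × 5 × 8 = 80
  FM02: 4 × 3 × 6 = 72
  FM03: 5 × 9 × 7 = 315
  FM04: 4 × 8 × 7 = 224
  FM05: 7 × 4 × 6 = 168
  FM06: 4 × 9 × 6 = 216
  FM07: 9 × 3 × 9 = 243
  FM08: 5 × 5 × 5 = 125
Sorted descending: 315, 243, 224, 216, 168, 125, 80, 72.
The fifth-highest RPN is 168 (FM05).

168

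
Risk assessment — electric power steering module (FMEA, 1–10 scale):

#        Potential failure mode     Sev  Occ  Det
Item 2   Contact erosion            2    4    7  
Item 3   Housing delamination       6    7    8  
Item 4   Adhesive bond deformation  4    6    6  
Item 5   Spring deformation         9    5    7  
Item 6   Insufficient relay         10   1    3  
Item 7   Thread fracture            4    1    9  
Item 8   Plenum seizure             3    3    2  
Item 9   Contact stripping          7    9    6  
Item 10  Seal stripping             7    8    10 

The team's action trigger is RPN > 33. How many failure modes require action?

RPN = Severity × Occurrence × Detection:
  Item 2: 2 × 4 × 7 = 56
  Item 3: 6 × 7 × 8 = 336
  Item 4: 4 × 6 × 6 = 144
  Item 5: 9 × 5 × 7 = 315
  Item 6: 10 × 1 × 3 = 30
  Item 7: 4 × 1 × 9 = 36
  Item 8: 3 × 3 × 2 = 18
  Item 9: 7 × 9 × 6 = 378
  Item 10: 7 × 8 × 10 = 560
Modes with RPN > 33: Item 2 (56), Item 3 (336), Item 4 (144), Item 5 (315), Item 7 (36), Item 9 (378), Item 10 (560) → 7.

7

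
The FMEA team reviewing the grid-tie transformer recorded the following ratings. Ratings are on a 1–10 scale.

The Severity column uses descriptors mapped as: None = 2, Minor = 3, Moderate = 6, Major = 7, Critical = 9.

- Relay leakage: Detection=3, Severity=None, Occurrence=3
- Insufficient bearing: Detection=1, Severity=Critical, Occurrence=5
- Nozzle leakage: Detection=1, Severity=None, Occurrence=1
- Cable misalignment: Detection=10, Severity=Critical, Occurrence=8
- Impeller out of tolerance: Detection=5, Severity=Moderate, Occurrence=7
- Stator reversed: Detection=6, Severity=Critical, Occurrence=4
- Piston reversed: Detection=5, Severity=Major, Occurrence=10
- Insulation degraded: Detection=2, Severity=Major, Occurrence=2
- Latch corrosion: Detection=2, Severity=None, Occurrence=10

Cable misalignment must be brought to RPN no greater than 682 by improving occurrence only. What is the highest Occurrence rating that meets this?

7

Cable misalignment: S=9, O=8, D=10 → current RPN = 720.
Fixed product = 90. Need 90 × O ≤ 682, so O ≤ 682/90 = 7.58.
Maximum integer Occurrence rating = 7 (gives RPN 630; O=8 would give 720 > 682).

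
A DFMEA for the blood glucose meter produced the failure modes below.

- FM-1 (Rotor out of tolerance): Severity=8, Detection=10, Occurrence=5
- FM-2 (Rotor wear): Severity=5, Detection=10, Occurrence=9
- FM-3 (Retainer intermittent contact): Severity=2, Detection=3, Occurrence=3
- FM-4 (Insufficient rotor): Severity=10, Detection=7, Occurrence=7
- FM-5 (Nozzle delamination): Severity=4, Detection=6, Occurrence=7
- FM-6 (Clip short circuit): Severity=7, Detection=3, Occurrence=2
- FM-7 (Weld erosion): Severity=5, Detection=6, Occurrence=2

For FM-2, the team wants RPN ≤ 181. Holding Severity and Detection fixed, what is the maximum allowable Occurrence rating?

3

FM-2: S=5, O=9, D=10 → current RPN = 450.
Fixed product = 50. Need 50 × O ≤ 181, so O ≤ 181/50 = 3.62.
Maximum integer Occurrence rating = 3 (gives RPN 150; O=4 would give 200 > 181).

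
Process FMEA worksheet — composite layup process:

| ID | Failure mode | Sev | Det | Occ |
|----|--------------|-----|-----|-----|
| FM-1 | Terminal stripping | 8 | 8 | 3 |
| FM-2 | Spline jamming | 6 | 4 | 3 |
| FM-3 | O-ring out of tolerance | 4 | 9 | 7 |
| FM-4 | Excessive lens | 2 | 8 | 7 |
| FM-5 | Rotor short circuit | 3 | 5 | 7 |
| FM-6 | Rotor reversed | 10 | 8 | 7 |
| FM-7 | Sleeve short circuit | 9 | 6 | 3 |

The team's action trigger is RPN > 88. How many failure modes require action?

6

RPN = Severity × Occurrence × Detection:
  FM-1: 8 × 3 × 8 = 192
  FM-2: 6 × 3 × 4 = 72
  FM-3: 4 × 7 × 9 = 252
  FM-4: 2 × 7 × 8 = 112
  FM-5: 3 × 7 × 5 = 105
  FM-6: 10 × 7 × 8 = 560
  FM-7: 9 × 3 × 6 = 162
Modes with RPN > 88: FM-1 (192), FM-3 (252), FM-4 (112), FM-5 (105), FM-6 (560), FM-7 (162) → 6.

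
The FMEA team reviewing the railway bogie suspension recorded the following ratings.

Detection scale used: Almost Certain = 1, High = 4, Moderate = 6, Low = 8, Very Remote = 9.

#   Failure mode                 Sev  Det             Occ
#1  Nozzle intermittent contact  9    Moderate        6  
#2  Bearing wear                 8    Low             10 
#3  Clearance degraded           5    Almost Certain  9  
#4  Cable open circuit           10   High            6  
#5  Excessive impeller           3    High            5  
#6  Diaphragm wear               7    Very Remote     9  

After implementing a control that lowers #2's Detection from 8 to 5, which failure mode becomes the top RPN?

#6

RPN = Severity × Occurrence × Detection:
  #1: 9 × 6 × 6 = 324
  #2: 8 × 10 × 8 = 640
  #3: 5 × 9 × 1 = 45
  #4: 10 × 6 × 4 = 240
  #5: 3 × 5 × 4 = 60
  #6: 7 × 9 × 9 = 567
After action: #2 → 8 × 10 × 5 = 400.
Revised RPNs: #6=567, #2=400, #1=324, #4=240, #5=60, #3=45.
Highest is now #6 (567).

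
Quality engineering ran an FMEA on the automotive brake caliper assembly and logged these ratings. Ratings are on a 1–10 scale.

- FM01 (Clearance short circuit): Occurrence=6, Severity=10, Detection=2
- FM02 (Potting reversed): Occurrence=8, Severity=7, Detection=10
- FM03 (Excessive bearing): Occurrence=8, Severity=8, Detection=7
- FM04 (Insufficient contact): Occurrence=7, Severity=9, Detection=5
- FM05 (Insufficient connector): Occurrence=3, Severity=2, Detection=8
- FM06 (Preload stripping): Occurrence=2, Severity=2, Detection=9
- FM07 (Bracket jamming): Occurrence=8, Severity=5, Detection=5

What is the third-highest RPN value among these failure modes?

RPN = Severity × Occurrence × Detection:
  FM01: 10 × 6 × 2 = 120
  FM02: 7 × 8 × 10 = 560
  FM03: 8 × 8 × 7 = 448
  FM04: 9 × 7 × 5 = 315
  FM05: 2 × 3 × 8 = 48
  FM06: 2 × 2 × 9 = 36
  FM07: 5 × 8 × 5 = 200
Sorted descending: 560, 448, 315, 200, 120, 48, 36.
The third-highest RPN is 315 (FM04).

315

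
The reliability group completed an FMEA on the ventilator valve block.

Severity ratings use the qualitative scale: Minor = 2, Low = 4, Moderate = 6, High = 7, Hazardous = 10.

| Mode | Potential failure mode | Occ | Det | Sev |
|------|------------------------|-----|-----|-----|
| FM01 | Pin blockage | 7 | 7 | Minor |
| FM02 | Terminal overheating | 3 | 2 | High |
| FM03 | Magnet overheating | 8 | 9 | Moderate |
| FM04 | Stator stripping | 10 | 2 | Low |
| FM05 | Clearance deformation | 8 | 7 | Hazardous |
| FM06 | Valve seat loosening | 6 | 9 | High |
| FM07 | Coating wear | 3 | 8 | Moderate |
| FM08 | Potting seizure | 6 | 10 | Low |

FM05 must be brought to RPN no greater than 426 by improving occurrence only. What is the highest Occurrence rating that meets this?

FM05: S=10, O=8, D=7 → current RPN = 560.
Fixed product = 70. Need 70 × O ≤ 426, so O ≤ 426/70 = 6.09.
Maximum integer Occurrence rating = 6 (gives RPN 420; O=7 would give 490 > 426).

6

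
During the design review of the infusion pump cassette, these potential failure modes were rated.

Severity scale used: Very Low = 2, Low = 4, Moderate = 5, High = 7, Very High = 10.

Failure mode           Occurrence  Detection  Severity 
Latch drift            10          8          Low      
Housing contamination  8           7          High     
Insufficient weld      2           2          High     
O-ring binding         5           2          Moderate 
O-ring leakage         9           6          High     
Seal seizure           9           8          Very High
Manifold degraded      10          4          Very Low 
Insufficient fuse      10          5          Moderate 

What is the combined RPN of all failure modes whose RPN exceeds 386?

RPN = Severity × Occurrence × Detection:
  Latch drift: 4 × 10 × 8 = 320
  Housing contamination: 7 × 8 × 7 = 392
  Insufficient weld: 7 × 2 × 2 = 28
  O-ring binding: 5 × 5 × 2 = 50
  O-ring leakage: 7 × 9 × 6 = 378
  Seal seizure: 10 × 9 × 8 = 720
  Manifold degraded: 2 × 10 × 4 = 80
  Insufficient fuse: 5 × 10 × 5 = 250
RPN > 386: Housing contamination (392), Seal seizure (720).
Sum: 392 + 720 = 1112.

1112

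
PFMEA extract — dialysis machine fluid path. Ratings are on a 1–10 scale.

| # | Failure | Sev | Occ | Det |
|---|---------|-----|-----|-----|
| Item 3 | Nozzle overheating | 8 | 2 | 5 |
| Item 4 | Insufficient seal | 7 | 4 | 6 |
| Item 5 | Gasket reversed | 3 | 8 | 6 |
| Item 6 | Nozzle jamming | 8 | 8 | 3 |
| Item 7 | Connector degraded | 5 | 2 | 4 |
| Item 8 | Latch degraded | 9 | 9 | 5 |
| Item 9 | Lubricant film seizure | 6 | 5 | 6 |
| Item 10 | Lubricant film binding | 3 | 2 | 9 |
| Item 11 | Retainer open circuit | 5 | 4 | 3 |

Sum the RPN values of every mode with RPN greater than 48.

RPN = Severity × Occurrence × Detection:
  Item 3: 8 × 2 × 5 = 80
  Item 4: 7 × 4 × 6 = 168
  Item 5: 3 × 8 × 6 = 144
  Item 6: 8 × 8 × 3 = 192
  Item 7: 5 × 2 × 4 = 40
  Item 8: 9 × 9 × 5 = 405
  Item 9: 6 × 5 × 6 = 180
  Item 10: 3 × 2 × 9 = 54
  Item 11: 5 × 4 × 3 = 60
RPN > 48: Item 3 (80), Item 4 (168), Item 5 (144), Item 6 (192), Item 8 (405), Item 9 (180), Item 10 (54), Item 11 (60).
Sum: 80 + 168 + 144 + 192 + 405 + 180 + 54 + 60 = 1283.

1283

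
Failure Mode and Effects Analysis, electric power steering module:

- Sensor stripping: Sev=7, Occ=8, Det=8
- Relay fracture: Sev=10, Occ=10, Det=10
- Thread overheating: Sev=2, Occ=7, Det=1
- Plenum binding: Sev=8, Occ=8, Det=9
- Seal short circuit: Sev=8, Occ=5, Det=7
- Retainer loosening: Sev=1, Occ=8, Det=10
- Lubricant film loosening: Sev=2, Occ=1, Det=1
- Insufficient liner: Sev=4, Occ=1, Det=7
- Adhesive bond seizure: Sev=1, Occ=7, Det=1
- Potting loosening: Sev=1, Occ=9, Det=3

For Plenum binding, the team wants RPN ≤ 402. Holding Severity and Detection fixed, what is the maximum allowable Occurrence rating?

Plenum binding: S=8, O=8, D=9 → current RPN = 576.
Fixed product = 72. Need 72 × O ≤ 402, so O ≤ 402/72 = 5.58.
Maximum integer Occurrence rating = 5 (gives RPN 360; O=6 would give 432 > 402).

5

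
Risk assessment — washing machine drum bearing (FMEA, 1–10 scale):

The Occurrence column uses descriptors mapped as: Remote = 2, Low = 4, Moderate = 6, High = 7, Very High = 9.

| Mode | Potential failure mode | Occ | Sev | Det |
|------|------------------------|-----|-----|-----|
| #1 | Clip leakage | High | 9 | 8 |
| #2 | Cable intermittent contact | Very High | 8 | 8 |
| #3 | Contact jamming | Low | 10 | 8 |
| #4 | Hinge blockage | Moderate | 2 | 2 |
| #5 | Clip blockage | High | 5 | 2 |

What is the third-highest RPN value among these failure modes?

RPN = Severity × Occurrence × Detection:
  #1: 9 × 7 × 8 = 504
  #2: 8 × 9 × 8 = 576
  #3: 10 × 4 × 8 = 320
  #4: 2 × 6 × 2 = 24
  #5: 5 × 7 × 2 = 70
Sorted descending: 576, 504, 320, 70, 24.
The third-highest RPN is 320 (#3).

320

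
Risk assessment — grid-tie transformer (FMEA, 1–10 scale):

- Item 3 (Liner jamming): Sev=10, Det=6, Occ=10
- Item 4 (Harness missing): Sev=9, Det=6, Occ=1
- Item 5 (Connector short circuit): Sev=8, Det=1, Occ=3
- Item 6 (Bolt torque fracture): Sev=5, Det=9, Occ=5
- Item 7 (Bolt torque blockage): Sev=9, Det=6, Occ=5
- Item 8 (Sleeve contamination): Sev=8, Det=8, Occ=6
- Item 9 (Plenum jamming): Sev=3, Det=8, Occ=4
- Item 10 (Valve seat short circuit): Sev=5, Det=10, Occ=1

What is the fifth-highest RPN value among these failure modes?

RPN = Severity × Occurrence × Detection:
  Item 3: 10 × 10 × 6 = 600
  Item 4: 9 × 1 × 6 = 54
  Item 5: 8 × 3 × 1 = 24
  Item 6: 5 × 5 × 9 = 225
  Item 7: 9 × 5 × 6 = 270
  Item 8: 8 × 6 × 8 = 384
  Item 9: 3 × 4 × 8 = 96
  Item 10: 5 × 1 × 10 = 50
Sorted descending: 600, 384, 270, 225, 96, 54, 50, 24.
The fifth-highest RPN is 96 (Item 9).

96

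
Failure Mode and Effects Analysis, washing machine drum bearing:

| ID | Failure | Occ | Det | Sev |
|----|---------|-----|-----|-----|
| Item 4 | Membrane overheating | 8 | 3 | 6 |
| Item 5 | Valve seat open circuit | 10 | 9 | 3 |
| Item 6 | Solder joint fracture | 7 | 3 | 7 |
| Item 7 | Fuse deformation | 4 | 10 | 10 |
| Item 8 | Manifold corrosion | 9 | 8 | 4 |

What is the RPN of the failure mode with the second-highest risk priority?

288

RPN = Severity × Occurrence × Detection:
  Item 4: 6 × 8 × 3 = 144
  Item 5: 3 × 10 × 9 = 270
  Item 6: 7 × 7 × 3 = 147
  Item 7: 10 × 4 × 10 = 400
  Item 8: 4 × 9 × 8 = 288
Sorted descending: 400, 288, 270, 147, 144.
The second-highest RPN is 288 (Item 8).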